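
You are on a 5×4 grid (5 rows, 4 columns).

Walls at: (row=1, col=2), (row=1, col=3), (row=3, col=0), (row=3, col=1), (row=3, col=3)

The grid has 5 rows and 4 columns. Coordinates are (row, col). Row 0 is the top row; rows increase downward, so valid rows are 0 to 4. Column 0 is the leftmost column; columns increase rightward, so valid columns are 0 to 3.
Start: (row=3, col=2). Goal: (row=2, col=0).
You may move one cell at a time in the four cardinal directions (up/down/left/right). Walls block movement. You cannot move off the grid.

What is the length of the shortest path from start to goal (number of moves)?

Answer: Shortest path length: 3

Derivation:
BFS from (row=3, col=2) until reaching (row=2, col=0):
  Distance 0: (row=3, col=2)
  Distance 1: (row=2, col=2), (row=4, col=2)
  Distance 2: (row=2, col=1), (row=2, col=3), (row=4, col=1), (row=4, col=3)
  Distance 3: (row=1, col=1), (row=2, col=0), (row=4, col=0)  <- goal reached here
One shortest path (3 moves): (row=3, col=2) -> (row=2, col=2) -> (row=2, col=1) -> (row=2, col=0)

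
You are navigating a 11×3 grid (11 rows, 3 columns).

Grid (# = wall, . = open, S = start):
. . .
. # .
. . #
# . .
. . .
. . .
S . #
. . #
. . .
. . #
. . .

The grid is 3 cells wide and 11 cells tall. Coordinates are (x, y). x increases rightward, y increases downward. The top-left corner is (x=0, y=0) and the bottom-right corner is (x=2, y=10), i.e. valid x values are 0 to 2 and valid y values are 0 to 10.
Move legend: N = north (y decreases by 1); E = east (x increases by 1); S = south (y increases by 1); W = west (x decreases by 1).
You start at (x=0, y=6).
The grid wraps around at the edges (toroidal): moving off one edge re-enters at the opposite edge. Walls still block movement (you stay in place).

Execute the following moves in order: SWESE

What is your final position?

Start: (x=0, y=6)
  S (south): (x=0, y=6) -> (x=0, y=7)
  W (west): blocked, stay at (x=0, y=7)
  E (east): (x=0, y=7) -> (x=1, y=7)
  S (south): (x=1, y=7) -> (x=1, y=8)
  E (east): (x=1, y=8) -> (x=2, y=8)
Final: (x=2, y=8)

Answer: Final position: (x=2, y=8)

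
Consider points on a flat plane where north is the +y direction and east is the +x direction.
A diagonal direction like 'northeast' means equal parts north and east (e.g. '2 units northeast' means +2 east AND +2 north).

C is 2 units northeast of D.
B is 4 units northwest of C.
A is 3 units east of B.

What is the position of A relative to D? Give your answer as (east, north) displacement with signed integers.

Place D at the origin (east=0, north=0).
  C is 2 units northeast of D: delta (east=+2, north=+2); C at (east=2, north=2).
  B is 4 units northwest of C: delta (east=-4, north=+4); B at (east=-2, north=6).
  A is 3 units east of B: delta (east=+3, north=+0); A at (east=1, north=6).
Therefore A relative to D: (east=1, north=6).

Answer: A is at (east=1, north=6) relative to D.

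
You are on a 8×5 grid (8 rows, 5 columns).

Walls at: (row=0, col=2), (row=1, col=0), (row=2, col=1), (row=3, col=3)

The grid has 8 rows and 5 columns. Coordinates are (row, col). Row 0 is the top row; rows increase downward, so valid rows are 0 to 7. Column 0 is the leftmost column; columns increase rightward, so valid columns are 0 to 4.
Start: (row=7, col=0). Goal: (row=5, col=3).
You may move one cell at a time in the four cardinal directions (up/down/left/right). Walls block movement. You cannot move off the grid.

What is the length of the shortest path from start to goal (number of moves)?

BFS from (row=7, col=0) until reaching (row=5, col=3):
  Distance 0: (row=7, col=0)
  Distance 1: (row=6, col=0), (row=7, col=1)
  Distance 2: (row=5, col=0), (row=6, col=1), (row=7, col=2)
  Distance 3: (row=4, col=0), (row=5, col=1), (row=6, col=2), (row=7, col=3)
  Distance 4: (row=3, col=0), (row=4, col=1), (row=5, col=2), (row=6, col=3), (row=7, col=4)
  Distance 5: (row=2, col=0), (row=3, col=1), (row=4, col=2), (row=5, col=3), (row=6, col=4)  <- goal reached here
One shortest path (5 moves): (row=7, col=0) -> (row=7, col=1) -> (row=7, col=2) -> (row=7, col=3) -> (row=6, col=3) -> (row=5, col=3)

Answer: Shortest path length: 5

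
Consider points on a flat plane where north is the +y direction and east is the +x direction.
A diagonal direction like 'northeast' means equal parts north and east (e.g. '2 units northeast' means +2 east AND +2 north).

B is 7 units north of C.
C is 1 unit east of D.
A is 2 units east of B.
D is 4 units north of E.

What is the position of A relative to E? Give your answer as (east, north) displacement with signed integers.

Answer: A is at (east=3, north=11) relative to E.

Derivation:
Place E at the origin (east=0, north=0).
  D is 4 units north of E: delta (east=+0, north=+4); D at (east=0, north=4).
  C is 1 unit east of D: delta (east=+1, north=+0); C at (east=1, north=4).
  B is 7 units north of C: delta (east=+0, north=+7); B at (east=1, north=11).
  A is 2 units east of B: delta (east=+2, north=+0); A at (east=3, north=11).
Therefore A relative to E: (east=3, north=11).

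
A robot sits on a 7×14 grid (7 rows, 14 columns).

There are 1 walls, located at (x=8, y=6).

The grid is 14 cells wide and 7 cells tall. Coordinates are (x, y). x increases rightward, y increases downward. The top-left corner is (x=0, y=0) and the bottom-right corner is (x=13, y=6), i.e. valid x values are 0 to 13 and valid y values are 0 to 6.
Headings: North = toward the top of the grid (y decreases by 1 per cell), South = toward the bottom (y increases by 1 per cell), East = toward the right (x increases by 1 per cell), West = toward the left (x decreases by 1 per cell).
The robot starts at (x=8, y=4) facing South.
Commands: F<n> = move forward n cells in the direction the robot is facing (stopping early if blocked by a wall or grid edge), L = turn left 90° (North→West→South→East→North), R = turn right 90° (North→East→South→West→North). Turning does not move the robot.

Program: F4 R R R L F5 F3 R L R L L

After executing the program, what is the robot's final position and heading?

Start: (x=8, y=4), facing South
  F4: move forward 1/4 (blocked), now at (x=8, y=5)
  R: turn right, now facing West
  R: turn right, now facing North
  R: turn right, now facing East
  L: turn left, now facing North
  F5: move forward 5, now at (x=8, y=0)
  F3: move forward 0/3 (blocked), now at (x=8, y=0)
  R: turn right, now facing East
  L: turn left, now facing North
  R: turn right, now facing East
  L: turn left, now facing North
  L: turn left, now facing West
Final: (x=8, y=0), facing West

Answer: Final position: (x=8, y=0), facing West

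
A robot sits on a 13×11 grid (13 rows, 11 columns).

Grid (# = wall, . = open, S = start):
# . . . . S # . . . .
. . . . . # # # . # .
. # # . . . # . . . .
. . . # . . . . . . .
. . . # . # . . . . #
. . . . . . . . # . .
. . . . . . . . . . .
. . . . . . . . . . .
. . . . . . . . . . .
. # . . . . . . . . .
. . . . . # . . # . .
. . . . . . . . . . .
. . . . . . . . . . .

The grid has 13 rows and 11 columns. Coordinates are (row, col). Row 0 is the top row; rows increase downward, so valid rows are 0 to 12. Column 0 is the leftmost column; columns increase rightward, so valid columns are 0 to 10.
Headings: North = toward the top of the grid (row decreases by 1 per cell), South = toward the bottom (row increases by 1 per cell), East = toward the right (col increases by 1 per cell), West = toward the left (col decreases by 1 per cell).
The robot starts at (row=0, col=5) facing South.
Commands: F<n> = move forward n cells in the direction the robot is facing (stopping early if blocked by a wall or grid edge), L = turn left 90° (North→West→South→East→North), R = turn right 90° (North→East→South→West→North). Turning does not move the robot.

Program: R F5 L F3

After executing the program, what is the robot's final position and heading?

Answer: Final position: (row=1, col=1), facing South

Derivation:
Start: (row=0, col=5), facing South
  R: turn right, now facing West
  F5: move forward 4/5 (blocked), now at (row=0, col=1)
  L: turn left, now facing South
  F3: move forward 1/3 (blocked), now at (row=1, col=1)
Final: (row=1, col=1), facing South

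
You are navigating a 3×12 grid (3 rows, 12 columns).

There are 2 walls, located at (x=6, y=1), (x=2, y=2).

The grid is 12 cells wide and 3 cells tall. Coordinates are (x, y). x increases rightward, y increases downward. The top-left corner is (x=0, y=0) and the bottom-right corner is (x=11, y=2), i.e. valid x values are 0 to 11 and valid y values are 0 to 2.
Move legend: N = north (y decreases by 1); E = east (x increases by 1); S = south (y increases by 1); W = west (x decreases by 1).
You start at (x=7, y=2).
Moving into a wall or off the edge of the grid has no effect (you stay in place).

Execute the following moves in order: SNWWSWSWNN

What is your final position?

Answer: Final position: (x=5, y=0)

Derivation:
Start: (x=7, y=2)
  S (south): blocked, stay at (x=7, y=2)
  N (north): (x=7, y=2) -> (x=7, y=1)
  W (west): blocked, stay at (x=7, y=1)
  W (west): blocked, stay at (x=7, y=1)
  S (south): (x=7, y=1) -> (x=7, y=2)
  W (west): (x=7, y=2) -> (x=6, y=2)
  S (south): blocked, stay at (x=6, y=2)
  W (west): (x=6, y=2) -> (x=5, y=2)
  N (north): (x=5, y=2) -> (x=5, y=1)
  N (north): (x=5, y=1) -> (x=5, y=0)
Final: (x=5, y=0)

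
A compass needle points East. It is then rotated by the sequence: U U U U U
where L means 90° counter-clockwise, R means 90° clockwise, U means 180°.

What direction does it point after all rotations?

Answer: Final heading: West

Derivation:
Start: East
  U (U-turn (180°)) -> West
  U (U-turn (180°)) -> East
  U (U-turn (180°)) -> West
  U (U-turn (180°)) -> East
  U (U-turn (180°)) -> West
Final: West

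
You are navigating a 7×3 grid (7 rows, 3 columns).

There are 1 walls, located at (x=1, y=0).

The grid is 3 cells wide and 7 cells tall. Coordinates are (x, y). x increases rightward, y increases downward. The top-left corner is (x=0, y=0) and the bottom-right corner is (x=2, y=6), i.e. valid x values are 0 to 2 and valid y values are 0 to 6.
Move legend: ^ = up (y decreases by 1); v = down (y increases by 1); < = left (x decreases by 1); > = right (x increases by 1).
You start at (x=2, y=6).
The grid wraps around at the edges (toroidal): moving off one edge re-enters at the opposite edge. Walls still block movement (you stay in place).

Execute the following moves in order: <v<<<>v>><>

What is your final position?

Start: (x=2, y=6)
  < (left): (x=2, y=6) -> (x=1, y=6)
  v (down): blocked, stay at (x=1, y=6)
  < (left): (x=1, y=6) -> (x=0, y=6)
  < (left): (x=0, y=6) -> (x=2, y=6)
  < (left): (x=2, y=6) -> (x=1, y=6)
  > (right): (x=1, y=6) -> (x=2, y=6)
  v (down): (x=2, y=6) -> (x=2, y=0)
  > (right): (x=2, y=0) -> (x=0, y=0)
  > (right): blocked, stay at (x=0, y=0)
  < (left): (x=0, y=0) -> (x=2, y=0)
  > (right): (x=2, y=0) -> (x=0, y=0)
Final: (x=0, y=0)

Answer: Final position: (x=0, y=0)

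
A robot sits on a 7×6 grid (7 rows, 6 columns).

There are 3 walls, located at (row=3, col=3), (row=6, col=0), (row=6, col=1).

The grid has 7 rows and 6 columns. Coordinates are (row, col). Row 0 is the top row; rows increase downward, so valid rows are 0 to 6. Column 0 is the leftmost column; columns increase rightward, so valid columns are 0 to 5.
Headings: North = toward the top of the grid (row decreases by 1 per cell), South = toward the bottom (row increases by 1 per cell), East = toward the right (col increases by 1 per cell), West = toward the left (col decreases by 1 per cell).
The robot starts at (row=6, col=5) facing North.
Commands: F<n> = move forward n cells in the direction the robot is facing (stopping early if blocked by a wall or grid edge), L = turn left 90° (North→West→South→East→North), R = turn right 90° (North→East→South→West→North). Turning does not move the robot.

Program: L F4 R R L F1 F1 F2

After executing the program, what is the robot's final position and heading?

Start: (row=6, col=5), facing North
  L: turn left, now facing West
  F4: move forward 3/4 (blocked), now at (row=6, col=2)
  R: turn right, now facing North
  R: turn right, now facing East
  L: turn left, now facing North
  F1: move forward 1, now at (row=5, col=2)
  F1: move forward 1, now at (row=4, col=2)
  F2: move forward 2, now at (row=2, col=2)
Final: (row=2, col=2), facing North

Answer: Final position: (row=2, col=2), facing North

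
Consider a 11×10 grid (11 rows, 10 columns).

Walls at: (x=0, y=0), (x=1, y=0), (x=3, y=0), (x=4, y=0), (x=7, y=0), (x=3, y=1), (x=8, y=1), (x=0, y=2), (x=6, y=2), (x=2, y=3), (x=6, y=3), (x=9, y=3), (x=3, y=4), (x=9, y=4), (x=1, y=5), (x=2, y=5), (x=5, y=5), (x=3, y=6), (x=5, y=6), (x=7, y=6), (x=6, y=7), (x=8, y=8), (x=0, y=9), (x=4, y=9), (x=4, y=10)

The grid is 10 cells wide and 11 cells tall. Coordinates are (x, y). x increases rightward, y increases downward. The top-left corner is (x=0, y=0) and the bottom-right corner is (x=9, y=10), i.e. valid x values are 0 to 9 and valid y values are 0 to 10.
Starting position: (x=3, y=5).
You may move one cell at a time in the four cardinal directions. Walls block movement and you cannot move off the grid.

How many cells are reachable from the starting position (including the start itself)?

BFS flood-fill from (x=3, y=5):
  Distance 0: (x=3, y=5)
  Distance 1: (x=4, y=5)
  Distance 2: (x=4, y=4), (x=4, y=6)
  Distance 3: (x=4, y=3), (x=5, y=4), (x=4, y=7)
  Distance 4: (x=4, y=2), (x=3, y=3), (x=5, y=3), (x=6, y=4), (x=3, y=7), (x=5, y=7), (x=4, y=8)
  Distance 5: (x=4, y=1), (x=3, y=2), (x=5, y=2), (x=7, y=4), (x=6, y=5), (x=2, y=7), (x=3, y=8), (x=5, y=8)
  Distance 6: (x=5, y=1), (x=2, y=2), (x=7, y=3), (x=8, y=4), (x=7, y=5), (x=2, y=6), (x=6, y=6), (x=1, y=7), (x=2, y=8), (x=6, y=8), (x=3, y=9), (x=5, y=9)
  Distance 7: (x=5, y=0), (x=2, y=1), (x=6, y=1), (x=1, y=2), (x=7, y=2), (x=8, y=3), (x=8, y=5), (x=1, y=6), (x=0, y=7), (x=1, y=8), (x=7, y=8), (x=2, y=9), (x=6, y=9), (x=3, y=10), (x=5, y=10)
  Distance 8: (x=2, y=0), (x=6, y=0), (x=1, y=1), (x=7, y=1), (x=8, y=2), (x=1, y=3), (x=9, y=5), (x=0, y=6), (x=8, y=6), (x=7, y=7), (x=0, y=8), (x=1, y=9), (x=7, y=9), (x=2, y=10), (x=6, y=10)
  Distance 9: (x=0, y=1), (x=9, y=2), (x=0, y=3), (x=1, y=4), (x=0, y=5), (x=9, y=6), (x=8, y=7), (x=8, y=9), (x=1, y=10), (x=7, y=10)
  Distance 10: (x=9, y=1), (x=0, y=4), (x=2, y=4), (x=9, y=7), (x=9, y=9), (x=0, y=10), (x=8, y=10)
  Distance 11: (x=9, y=0), (x=9, y=8), (x=9, y=10)
  Distance 12: (x=8, y=0)
Total reachable: 85 (grid has 85 open cells total)

Answer: Reachable cells: 85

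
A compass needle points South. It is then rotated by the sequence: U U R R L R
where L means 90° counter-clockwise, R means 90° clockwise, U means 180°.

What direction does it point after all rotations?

Start: South
  U (U-turn (180°)) -> North
  U (U-turn (180°)) -> South
  R (right (90° clockwise)) -> West
  R (right (90° clockwise)) -> North
  L (left (90° counter-clockwise)) -> West
  R (right (90° clockwise)) -> North
Final: North

Answer: Final heading: North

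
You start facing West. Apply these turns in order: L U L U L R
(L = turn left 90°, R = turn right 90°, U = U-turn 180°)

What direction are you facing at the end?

Answer: Final heading: East

Derivation:
Start: West
  L (left (90° counter-clockwise)) -> South
  U (U-turn (180°)) -> North
  L (left (90° counter-clockwise)) -> West
  U (U-turn (180°)) -> East
  L (left (90° counter-clockwise)) -> North
  R (right (90° clockwise)) -> East
Final: East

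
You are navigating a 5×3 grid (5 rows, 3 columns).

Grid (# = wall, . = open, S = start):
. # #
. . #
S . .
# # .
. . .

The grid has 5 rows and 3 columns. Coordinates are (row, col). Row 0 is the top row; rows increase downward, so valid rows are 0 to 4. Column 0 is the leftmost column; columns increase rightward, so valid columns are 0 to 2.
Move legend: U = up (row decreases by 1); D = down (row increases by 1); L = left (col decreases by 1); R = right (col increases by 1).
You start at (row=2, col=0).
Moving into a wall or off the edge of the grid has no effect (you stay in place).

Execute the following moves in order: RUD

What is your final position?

Start: (row=2, col=0)
  R (right): (row=2, col=0) -> (row=2, col=1)
  U (up): (row=2, col=1) -> (row=1, col=1)
  D (down): (row=1, col=1) -> (row=2, col=1)
Final: (row=2, col=1)

Answer: Final position: (row=2, col=1)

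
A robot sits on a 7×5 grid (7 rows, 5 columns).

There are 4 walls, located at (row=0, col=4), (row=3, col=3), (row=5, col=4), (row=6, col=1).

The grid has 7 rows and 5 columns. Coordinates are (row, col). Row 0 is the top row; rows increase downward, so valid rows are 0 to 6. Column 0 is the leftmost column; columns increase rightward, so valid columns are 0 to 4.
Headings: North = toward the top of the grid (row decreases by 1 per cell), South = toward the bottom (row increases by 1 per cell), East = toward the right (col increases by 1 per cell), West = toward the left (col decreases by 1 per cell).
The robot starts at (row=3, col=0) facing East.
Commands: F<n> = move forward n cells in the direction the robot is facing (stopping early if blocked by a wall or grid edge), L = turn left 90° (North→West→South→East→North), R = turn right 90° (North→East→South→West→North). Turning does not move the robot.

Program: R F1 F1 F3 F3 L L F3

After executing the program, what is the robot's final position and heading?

Answer: Final position: (row=3, col=0), facing North

Derivation:
Start: (row=3, col=0), facing East
  R: turn right, now facing South
  F1: move forward 1, now at (row=4, col=0)
  F1: move forward 1, now at (row=5, col=0)
  F3: move forward 1/3 (blocked), now at (row=6, col=0)
  F3: move forward 0/3 (blocked), now at (row=6, col=0)
  L: turn left, now facing East
  L: turn left, now facing North
  F3: move forward 3, now at (row=3, col=0)
Final: (row=3, col=0), facing North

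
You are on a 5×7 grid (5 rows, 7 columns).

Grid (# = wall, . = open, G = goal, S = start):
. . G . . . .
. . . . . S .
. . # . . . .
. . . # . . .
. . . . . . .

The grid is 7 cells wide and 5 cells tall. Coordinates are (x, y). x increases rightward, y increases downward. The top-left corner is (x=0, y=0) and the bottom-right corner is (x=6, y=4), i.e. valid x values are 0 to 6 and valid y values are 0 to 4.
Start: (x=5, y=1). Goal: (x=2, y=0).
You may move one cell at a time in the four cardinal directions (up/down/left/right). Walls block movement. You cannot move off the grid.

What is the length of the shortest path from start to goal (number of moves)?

BFS from (x=5, y=1) until reaching (x=2, y=0):
  Distance 0: (x=5, y=1)
  Distance 1: (x=5, y=0), (x=4, y=1), (x=6, y=1), (x=5, y=2)
  Distance 2: (x=4, y=0), (x=6, y=0), (x=3, y=1), (x=4, y=2), (x=6, y=2), (x=5, y=3)
  Distance 3: (x=3, y=0), (x=2, y=1), (x=3, y=2), (x=4, y=3), (x=6, y=3), (x=5, y=4)
  Distance 4: (x=2, y=0), (x=1, y=1), (x=4, y=4), (x=6, y=4)  <- goal reached here
One shortest path (4 moves): (x=5, y=1) -> (x=4, y=1) -> (x=3, y=1) -> (x=2, y=1) -> (x=2, y=0)

Answer: Shortest path length: 4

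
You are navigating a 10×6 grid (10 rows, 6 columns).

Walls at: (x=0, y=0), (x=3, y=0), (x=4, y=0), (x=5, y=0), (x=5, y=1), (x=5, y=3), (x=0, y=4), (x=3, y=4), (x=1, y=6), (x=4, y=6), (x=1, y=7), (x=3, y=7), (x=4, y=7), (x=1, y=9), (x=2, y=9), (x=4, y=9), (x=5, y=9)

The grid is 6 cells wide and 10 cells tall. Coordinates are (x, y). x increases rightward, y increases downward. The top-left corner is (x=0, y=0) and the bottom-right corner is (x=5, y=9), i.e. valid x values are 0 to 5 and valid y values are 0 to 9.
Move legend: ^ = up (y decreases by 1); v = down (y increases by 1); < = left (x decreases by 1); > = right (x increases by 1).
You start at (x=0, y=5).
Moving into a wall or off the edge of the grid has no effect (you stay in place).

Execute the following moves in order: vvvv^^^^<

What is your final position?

Start: (x=0, y=5)
  v (down): (x=0, y=5) -> (x=0, y=6)
  v (down): (x=0, y=6) -> (x=0, y=7)
  v (down): (x=0, y=7) -> (x=0, y=8)
  v (down): (x=0, y=8) -> (x=0, y=9)
  ^ (up): (x=0, y=9) -> (x=0, y=8)
  ^ (up): (x=0, y=8) -> (x=0, y=7)
  ^ (up): (x=0, y=7) -> (x=0, y=6)
  ^ (up): (x=0, y=6) -> (x=0, y=5)
  < (left): blocked, stay at (x=0, y=5)
Final: (x=0, y=5)

Answer: Final position: (x=0, y=5)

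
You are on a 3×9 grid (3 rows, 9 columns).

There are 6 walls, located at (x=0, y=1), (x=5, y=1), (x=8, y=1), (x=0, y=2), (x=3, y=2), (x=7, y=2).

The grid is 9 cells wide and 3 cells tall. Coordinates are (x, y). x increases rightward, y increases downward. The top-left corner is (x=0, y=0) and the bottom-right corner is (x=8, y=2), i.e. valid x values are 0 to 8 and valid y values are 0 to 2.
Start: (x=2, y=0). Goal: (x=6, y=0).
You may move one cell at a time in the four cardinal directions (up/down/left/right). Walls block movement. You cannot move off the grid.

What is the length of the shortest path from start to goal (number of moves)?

Answer: Shortest path length: 4

Derivation:
BFS from (x=2, y=0) until reaching (x=6, y=0):
  Distance 0: (x=2, y=0)
  Distance 1: (x=1, y=0), (x=3, y=0), (x=2, y=1)
  Distance 2: (x=0, y=0), (x=4, y=0), (x=1, y=1), (x=3, y=1), (x=2, y=2)
  Distance 3: (x=5, y=0), (x=4, y=1), (x=1, y=2)
  Distance 4: (x=6, y=0), (x=4, y=2)  <- goal reached here
One shortest path (4 moves): (x=2, y=0) -> (x=3, y=0) -> (x=4, y=0) -> (x=5, y=0) -> (x=6, y=0)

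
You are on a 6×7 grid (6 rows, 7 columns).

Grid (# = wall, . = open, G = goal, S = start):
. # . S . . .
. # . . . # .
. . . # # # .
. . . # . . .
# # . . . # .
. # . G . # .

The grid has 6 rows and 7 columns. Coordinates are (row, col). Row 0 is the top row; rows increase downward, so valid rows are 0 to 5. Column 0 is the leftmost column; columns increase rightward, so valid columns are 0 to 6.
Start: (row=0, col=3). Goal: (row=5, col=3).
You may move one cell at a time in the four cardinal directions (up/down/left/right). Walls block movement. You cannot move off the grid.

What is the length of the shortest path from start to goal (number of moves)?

Answer: Shortest path length: 7

Derivation:
BFS from (row=0, col=3) until reaching (row=5, col=3):
  Distance 0: (row=0, col=3)
  Distance 1: (row=0, col=2), (row=0, col=4), (row=1, col=3)
  Distance 2: (row=0, col=5), (row=1, col=2), (row=1, col=4)
  Distance 3: (row=0, col=6), (row=2, col=2)
  Distance 4: (row=1, col=6), (row=2, col=1), (row=3, col=2)
  Distance 5: (row=2, col=0), (row=2, col=6), (row=3, col=1), (row=4, col=2)
  Distance 6: (row=1, col=0), (row=3, col=0), (row=3, col=6), (row=4, col=3), (row=5, col=2)
  Distance 7: (row=0, col=0), (row=3, col=5), (row=4, col=4), (row=4, col=6), (row=5, col=3)  <- goal reached here
One shortest path (7 moves): (row=0, col=3) -> (row=0, col=2) -> (row=1, col=2) -> (row=2, col=2) -> (row=3, col=2) -> (row=4, col=2) -> (row=4, col=3) -> (row=5, col=3)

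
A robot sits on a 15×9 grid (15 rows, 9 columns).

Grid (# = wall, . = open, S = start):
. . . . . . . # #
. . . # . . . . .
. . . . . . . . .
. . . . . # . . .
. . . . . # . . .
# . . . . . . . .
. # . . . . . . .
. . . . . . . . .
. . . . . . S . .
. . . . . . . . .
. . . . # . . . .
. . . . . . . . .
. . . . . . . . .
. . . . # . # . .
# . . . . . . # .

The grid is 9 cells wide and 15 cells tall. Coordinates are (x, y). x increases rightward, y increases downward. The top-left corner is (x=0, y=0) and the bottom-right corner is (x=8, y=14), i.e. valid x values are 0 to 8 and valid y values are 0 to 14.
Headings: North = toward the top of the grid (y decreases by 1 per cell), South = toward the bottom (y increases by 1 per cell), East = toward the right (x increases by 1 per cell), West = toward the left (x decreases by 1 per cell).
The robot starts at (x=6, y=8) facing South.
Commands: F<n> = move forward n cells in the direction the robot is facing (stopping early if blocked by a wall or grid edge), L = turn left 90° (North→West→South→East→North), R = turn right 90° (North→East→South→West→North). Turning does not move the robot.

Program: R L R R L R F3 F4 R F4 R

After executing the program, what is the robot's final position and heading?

Start: (x=6, y=8), facing South
  R: turn right, now facing West
  L: turn left, now facing South
  R: turn right, now facing West
  R: turn right, now facing North
  L: turn left, now facing West
  R: turn right, now facing North
  F3: move forward 3, now at (x=6, y=5)
  F4: move forward 4, now at (x=6, y=1)
  R: turn right, now facing East
  F4: move forward 2/4 (blocked), now at (x=8, y=1)
  R: turn right, now facing South
Final: (x=8, y=1), facing South

Answer: Final position: (x=8, y=1), facing South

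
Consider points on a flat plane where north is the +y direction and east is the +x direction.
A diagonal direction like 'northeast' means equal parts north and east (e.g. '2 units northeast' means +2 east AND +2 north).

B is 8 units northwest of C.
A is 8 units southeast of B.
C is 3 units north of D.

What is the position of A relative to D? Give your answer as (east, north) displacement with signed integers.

Answer: A is at (east=0, north=3) relative to D.

Derivation:
Place D at the origin (east=0, north=0).
  C is 3 units north of D: delta (east=+0, north=+3); C at (east=0, north=3).
  B is 8 units northwest of C: delta (east=-8, north=+8); B at (east=-8, north=11).
  A is 8 units southeast of B: delta (east=+8, north=-8); A at (east=0, north=3).
Therefore A relative to D: (east=0, north=3).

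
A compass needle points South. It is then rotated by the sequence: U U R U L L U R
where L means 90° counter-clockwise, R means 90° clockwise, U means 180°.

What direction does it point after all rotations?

Start: South
  U (U-turn (180°)) -> North
  U (U-turn (180°)) -> South
  R (right (90° clockwise)) -> West
  U (U-turn (180°)) -> East
  L (left (90° counter-clockwise)) -> North
  L (left (90° counter-clockwise)) -> West
  U (U-turn (180°)) -> East
  R (right (90° clockwise)) -> South
Final: South

Answer: Final heading: South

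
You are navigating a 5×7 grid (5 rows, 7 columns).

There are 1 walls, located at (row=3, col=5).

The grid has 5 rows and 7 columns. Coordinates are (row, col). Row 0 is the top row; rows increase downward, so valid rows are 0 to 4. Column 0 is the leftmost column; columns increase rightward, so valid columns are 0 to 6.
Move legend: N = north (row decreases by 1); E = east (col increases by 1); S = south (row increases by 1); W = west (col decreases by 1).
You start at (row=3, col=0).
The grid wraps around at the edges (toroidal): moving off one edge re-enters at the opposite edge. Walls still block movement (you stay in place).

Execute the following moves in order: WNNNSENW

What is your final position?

Answer: Final position: (row=0, col=6)

Derivation:
Start: (row=3, col=0)
  W (west): (row=3, col=0) -> (row=3, col=6)
  N (north): (row=3, col=6) -> (row=2, col=6)
  N (north): (row=2, col=6) -> (row=1, col=6)
  N (north): (row=1, col=6) -> (row=0, col=6)
  S (south): (row=0, col=6) -> (row=1, col=6)
  E (east): (row=1, col=6) -> (row=1, col=0)
  N (north): (row=1, col=0) -> (row=0, col=0)
  W (west): (row=0, col=0) -> (row=0, col=6)
Final: (row=0, col=6)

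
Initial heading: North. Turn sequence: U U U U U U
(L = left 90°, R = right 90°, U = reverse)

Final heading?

Start: North
  U (U-turn (180°)) -> South
  U (U-turn (180°)) -> North
  U (U-turn (180°)) -> South
  U (U-turn (180°)) -> North
  U (U-turn (180°)) -> South
  U (U-turn (180°)) -> North
Final: North

Answer: Final heading: North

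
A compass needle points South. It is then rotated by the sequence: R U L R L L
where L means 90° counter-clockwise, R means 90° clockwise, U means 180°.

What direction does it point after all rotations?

Start: South
  R (right (90° clockwise)) -> West
  U (U-turn (180°)) -> East
  L (left (90° counter-clockwise)) -> North
  R (right (90° clockwise)) -> East
  L (left (90° counter-clockwise)) -> North
  L (left (90° counter-clockwise)) -> West
Final: West

Answer: Final heading: West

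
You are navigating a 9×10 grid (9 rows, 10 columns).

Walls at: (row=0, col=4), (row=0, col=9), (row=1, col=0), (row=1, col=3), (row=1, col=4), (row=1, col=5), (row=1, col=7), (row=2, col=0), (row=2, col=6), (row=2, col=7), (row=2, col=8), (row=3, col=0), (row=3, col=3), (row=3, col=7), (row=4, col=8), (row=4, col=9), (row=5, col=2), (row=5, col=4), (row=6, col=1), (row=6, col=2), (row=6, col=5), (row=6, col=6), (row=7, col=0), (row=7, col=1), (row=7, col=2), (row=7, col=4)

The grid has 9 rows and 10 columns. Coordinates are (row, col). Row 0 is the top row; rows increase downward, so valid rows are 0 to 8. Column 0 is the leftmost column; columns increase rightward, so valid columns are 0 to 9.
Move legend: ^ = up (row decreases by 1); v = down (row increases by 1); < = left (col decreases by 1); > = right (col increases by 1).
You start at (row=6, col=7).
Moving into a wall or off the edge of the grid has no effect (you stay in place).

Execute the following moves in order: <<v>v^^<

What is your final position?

Answer: Final position: (row=6, col=7)

Derivation:
Start: (row=6, col=7)
  < (left): blocked, stay at (row=6, col=7)
  < (left): blocked, stay at (row=6, col=7)
  v (down): (row=6, col=7) -> (row=7, col=7)
  > (right): (row=7, col=7) -> (row=7, col=8)
  v (down): (row=7, col=8) -> (row=8, col=8)
  ^ (up): (row=8, col=8) -> (row=7, col=8)
  ^ (up): (row=7, col=8) -> (row=6, col=8)
  < (left): (row=6, col=8) -> (row=6, col=7)
Final: (row=6, col=7)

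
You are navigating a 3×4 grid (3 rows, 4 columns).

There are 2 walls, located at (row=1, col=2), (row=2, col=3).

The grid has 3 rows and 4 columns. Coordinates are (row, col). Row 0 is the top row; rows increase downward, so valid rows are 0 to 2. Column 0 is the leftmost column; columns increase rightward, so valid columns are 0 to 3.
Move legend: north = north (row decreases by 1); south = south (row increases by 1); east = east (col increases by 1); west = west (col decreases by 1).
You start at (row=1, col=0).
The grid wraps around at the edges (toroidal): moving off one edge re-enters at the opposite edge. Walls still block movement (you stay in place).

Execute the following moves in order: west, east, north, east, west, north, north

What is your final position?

Answer: Final position: (row=1, col=0)

Derivation:
Start: (row=1, col=0)
  west (west): (row=1, col=0) -> (row=1, col=3)
  east (east): (row=1, col=3) -> (row=1, col=0)
  north (north): (row=1, col=0) -> (row=0, col=0)
  east (east): (row=0, col=0) -> (row=0, col=1)
  west (west): (row=0, col=1) -> (row=0, col=0)
  north (north): (row=0, col=0) -> (row=2, col=0)
  north (north): (row=2, col=0) -> (row=1, col=0)
Final: (row=1, col=0)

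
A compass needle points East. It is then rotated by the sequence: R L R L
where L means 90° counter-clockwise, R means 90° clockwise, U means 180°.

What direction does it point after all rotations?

Answer: Final heading: East

Derivation:
Start: East
  R (right (90° clockwise)) -> South
  L (left (90° counter-clockwise)) -> East
  R (right (90° clockwise)) -> South
  L (left (90° counter-clockwise)) -> East
Final: East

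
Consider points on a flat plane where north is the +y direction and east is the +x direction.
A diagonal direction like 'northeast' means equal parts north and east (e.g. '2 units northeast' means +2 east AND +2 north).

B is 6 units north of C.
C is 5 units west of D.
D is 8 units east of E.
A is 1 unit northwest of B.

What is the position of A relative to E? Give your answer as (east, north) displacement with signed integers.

Answer: A is at (east=2, north=7) relative to E.

Derivation:
Place E at the origin (east=0, north=0).
  D is 8 units east of E: delta (east=+8, north=+0); D at (east=8, north=0).
  C is 5 units west of D: delta (east=-5, north=+0); C at (east=3, north=0).
  B is 6 units north of C: delta (east=+0, north=+6); B at (east=3, north=6).
  A is 1 unit northwest of B: delta (east=-1, north=+1); A at (east=2, north=7).
Therefore A relative to E: (east=2, north=7).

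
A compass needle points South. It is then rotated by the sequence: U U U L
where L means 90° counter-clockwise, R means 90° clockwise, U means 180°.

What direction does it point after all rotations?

Start: South
  U (U-turn (180°)) -> North
  U (U-turn (180°)) -> South
  U (U-turn (180°)) -> North
  L (left (90° counter-clockwise)) -> West
Final: West

Answer: Final heading: West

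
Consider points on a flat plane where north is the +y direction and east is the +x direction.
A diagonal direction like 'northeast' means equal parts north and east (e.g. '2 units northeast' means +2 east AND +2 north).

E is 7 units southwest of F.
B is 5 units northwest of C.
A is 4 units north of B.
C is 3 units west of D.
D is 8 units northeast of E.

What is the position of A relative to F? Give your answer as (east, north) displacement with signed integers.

Place F at the origin (east=0, north=0).
  E is 7 units southwest of F: delta (east=-7, north=-7); E at (east=-7, north=-7).
  D is 8 units northeast of E: delta (east=+8, north=+8); D at (east=1, north=1).
  C is 3 units west of D: delta (east=-3, north=+0); C at (east=-2, north=1).
  B is 5 units northwest of C: delta (east=-5, north=+5); B at (east=-7, north=6).
  A is 4 units north of B: delta (east=+0, north=+4); A at (east=-7, north=10).
Therefore A relative to F: (east=-7, north=10).

Answer: A is at (east=-7, north=10) relative to F.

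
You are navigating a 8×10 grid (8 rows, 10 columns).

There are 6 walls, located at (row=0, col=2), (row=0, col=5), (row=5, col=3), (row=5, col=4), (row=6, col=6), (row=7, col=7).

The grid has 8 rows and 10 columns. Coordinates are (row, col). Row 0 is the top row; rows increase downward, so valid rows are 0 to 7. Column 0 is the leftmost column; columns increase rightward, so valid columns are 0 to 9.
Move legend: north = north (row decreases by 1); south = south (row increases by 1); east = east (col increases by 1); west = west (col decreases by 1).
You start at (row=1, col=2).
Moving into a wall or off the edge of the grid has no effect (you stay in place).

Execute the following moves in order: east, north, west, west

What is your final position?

Start: (row=1, col=2)
  east (east): (row=1, col=2) -> (row=1, col=3)
  north (north): (row=1, col=3) -> (row=0, col=3)
  west (west): blocked, stay at (row=0, col=3)
  west (west): blocked, stay at (row=0, col=3)
Final: (row=0, col=3)

Answer: Final position: (row=0, col=3)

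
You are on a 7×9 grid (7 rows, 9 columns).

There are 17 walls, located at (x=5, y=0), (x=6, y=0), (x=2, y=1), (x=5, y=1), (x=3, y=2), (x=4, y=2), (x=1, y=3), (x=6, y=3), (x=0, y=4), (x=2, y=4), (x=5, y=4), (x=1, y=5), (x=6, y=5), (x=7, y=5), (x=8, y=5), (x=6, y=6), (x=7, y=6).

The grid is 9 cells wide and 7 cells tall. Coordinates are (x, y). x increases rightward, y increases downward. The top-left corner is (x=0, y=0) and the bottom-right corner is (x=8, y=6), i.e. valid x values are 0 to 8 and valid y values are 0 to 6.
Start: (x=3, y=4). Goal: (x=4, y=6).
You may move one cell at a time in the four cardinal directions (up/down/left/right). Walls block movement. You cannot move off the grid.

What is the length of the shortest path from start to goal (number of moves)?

Answer: Shortest path length: 3

Derivation:
BFS from (x=3, y=4) until reaching (x=4, y=6):
  Distance 0: (x=3, y=4)
  Distance 1: (x=3, y=3), (x=4, y=4), (x=3, y=5)
  Distance 2: (x=2, y=3), (x=4, y=3), (x=2, y=5), (x=4, y=5), (x=3, y=6)
  Distance 3: (x=2, y=2), (x=5, y=3), (x=5, y=5), (x=2, y=6), (x=4, y=6)  <- goal reached here
One shortest path (3 moves): (x=3, y=4) -> (x=4, y=4) -> (x=4, y=5) -> (x=4, y=6)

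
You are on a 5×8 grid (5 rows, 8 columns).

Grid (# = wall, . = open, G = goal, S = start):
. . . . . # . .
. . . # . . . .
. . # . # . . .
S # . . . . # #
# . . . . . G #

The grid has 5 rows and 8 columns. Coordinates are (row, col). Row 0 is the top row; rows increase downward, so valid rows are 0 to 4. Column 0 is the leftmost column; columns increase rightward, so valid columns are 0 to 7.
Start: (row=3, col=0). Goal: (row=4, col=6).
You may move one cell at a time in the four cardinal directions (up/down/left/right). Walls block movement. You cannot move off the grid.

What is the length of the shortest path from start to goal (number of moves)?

BFS from (row=3, col=0) until reaching (row=4, col=6):
  Distance 0: (row=3, col=0)
  Distance 1: (row=2, col=0)
  Distance 2: (row=1, col=0), (row=2, col=1)
  Distance 3: (row=0, col=0), (row=1, col=1)
  Distance 4: (row=0, col=1), (row=1, col=2)
  Distance 5: (row=0, col=2)
  Distance 6: (row=0, col=3)
  Distance 7: (row=0, col=4)
  Distance 8: (row=1, col=4)
  Distance 9: (row=1, col=5)
  Distance 10: (row=1, col=6), (row=2, col=5)
  Distance 11: (row=0, col=6), (row=1, col=7), (row=2, col=6), (row=3, col=5)
  Distance 12: (row=0, col=7), (row=2, col=7), (row=3, col=4), (row=4, col=5)
  Distance 13: (row=3, col=3), (row=4, col=4), (row=4, col=6)  <- goal reached here
One shortest path (13 moves): (row=3, col=0) -> (row=2, col=0) -> (row=2, col=1) -> (row=1, col=1) -> (row=1, col=2) -> (row=0, col=2) -> (row=0, col=3) -> (row=0, col=4) -> (row=1, col=4) -> (row=1, col=5) -> (row=2, col=5) -> (row=3, col=5) -> (row=4, col=5) -> (row=4, col=6)

Answer: Shortest path length: 13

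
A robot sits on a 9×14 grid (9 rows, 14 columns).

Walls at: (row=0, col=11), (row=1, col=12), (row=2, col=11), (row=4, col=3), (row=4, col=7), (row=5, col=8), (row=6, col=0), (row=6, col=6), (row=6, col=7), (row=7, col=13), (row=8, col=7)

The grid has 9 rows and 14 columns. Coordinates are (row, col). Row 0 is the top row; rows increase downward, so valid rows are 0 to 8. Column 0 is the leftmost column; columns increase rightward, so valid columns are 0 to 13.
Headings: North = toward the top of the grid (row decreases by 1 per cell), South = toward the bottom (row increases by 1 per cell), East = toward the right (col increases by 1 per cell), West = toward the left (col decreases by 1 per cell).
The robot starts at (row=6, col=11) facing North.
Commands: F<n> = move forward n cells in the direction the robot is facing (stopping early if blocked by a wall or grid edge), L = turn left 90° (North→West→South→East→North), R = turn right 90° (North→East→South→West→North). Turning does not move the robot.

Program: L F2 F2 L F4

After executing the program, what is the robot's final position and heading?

Start: (row=6, col=11), facing North
  L: turn left, now facing West
  F2: move forward 2, now at (row=6, col=9)
  F2: move forward 1/2 (blocked), now at (row=6, col=8)
  L: turn left, now facing South
  F4: move forward 2/4 (blocked), now at (row=8, col=8)
Final: (row=8, col=8), facing South

Answer: Final position: (row=8, col=8), facing South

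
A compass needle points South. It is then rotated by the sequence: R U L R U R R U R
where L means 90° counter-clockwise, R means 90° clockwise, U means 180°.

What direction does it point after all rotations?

Answer: Final heading: North

Derivation:
Start: South
  R (right (90° clockwise)) -> West
  U (U-turn (180°)) -> East
  L (left (90° counter-clockwise)) -> North
  R (right (90° clockwise)) -> East
  U (U-turn (180°)) -> West
  R (right (90° clockwise)) -> North
  R (right (90° clockwise)) -> East
  U (U-turn (180°)) -> West
  R (right (90° clockwise)) -> North
Final: North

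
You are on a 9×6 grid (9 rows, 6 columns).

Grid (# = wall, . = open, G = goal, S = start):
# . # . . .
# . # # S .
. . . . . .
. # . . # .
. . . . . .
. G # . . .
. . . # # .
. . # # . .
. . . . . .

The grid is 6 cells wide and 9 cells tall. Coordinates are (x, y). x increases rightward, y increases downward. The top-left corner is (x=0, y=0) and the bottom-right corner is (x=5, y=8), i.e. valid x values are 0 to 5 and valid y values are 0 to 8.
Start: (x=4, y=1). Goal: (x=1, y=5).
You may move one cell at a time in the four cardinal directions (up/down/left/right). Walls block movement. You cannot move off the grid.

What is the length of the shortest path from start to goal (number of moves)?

BFS from (x=4, y=1) until reaching (x=1, y=5):
  Distance 0: (x=4, y=1)
  Distance 1: (x=4, y=0), (x=5, y=1), (x=4, y=2)
  Distance 2: (x=3, y=0), (x=5, y=0), (x=3, y=2), (x=5, y=2)
  Distance 3: (x=2, y=2), (x=3, y=3), (x=5, y=3)
  Distance 4: (x=1, y=2), (x=2, y=3), (x=3, y=4), (x=5, y=4)
  Distance 5: (x=1, y=1), (x=0, y=2), (x=2, y=4), (x=4, y=4), (x=3, y=5), (x=5, y=5)
  Distance 6: (x=1, y=0), (x=0, y=3), (x=1, y=4), (x=4, y=5), (x=5, y=6)
  Distance 7: (x=0, y=4), (x=1, y=5), (x=5, y=7)  <- goal reached here
One shortest path (7 moves): (x=4, y=1) -> (x=4, y=2) -> (x=3, y=2) -> (x=2, y=2) -> (x=2, y=3) -> (x=2, y=4) -> (x=1, y=4) -> (x=1, y=5)

Answer: Shortest path length: 7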